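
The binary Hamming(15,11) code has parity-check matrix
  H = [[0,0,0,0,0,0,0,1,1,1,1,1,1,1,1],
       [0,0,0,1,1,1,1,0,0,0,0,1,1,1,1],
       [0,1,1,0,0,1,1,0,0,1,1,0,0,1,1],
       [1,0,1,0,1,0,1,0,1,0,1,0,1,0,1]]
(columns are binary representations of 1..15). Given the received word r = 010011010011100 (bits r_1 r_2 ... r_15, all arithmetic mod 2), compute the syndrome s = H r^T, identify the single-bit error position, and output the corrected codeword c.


s = (0, 0, 1, 1)^T, error position = 3, corrected codeword c = 011011010011100

Compute s = H r^T mod 2 one row at a time:
  s_1 = 1 + 0 + 0 + 1 + 1 + 1 + 0 + 0 = 4 ≡ 0 (mod 2).
  s_2 = 0 + 1 + 1 + 0 + 1 + 1 + 0 + 0 = 4 ≡ 0 (mod 2).
  s_3 = 1 + 0 + 1 + 0 + 0 + 1 + 0 + 0 = 3 ≡ 1 (mod 2).
  s_4 = 0 + 0 + 1 + 0 + 0 + 1 + 1 + 0 = 3 ≡ 1 (mod 2).
s = (0, 0, 1, 1)^T — this equals column 3 of H (binary 0011), so error is at position 3.
Correct: flip bit 3 of r = 010011010011100 to get c = 011011010011100.


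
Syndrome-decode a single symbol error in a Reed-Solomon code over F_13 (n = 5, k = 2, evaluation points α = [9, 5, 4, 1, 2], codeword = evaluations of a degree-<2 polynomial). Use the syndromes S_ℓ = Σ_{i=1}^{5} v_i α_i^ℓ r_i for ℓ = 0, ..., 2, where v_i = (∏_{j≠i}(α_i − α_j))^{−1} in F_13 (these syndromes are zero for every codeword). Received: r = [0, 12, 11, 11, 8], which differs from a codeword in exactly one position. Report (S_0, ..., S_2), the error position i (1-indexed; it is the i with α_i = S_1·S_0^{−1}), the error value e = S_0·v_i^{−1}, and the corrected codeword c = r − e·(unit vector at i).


S = (12, 9, 10), error at position 3, error magnitude e = 9, c = [0, 12, 2, 11, 8].

Step 1: column multipliers v_i = (∏_{j≠i}(α_i − α_j))^{−1} mod 13.
  i = 1 (α = 9): (9−5)(9−4)(9−1)(9−2) = 4·5·8·7 = 1120 ≡ 2, so v_1 = 2^{−1} = 7 (mod 13).
  i = 2 (α = 5): (5−9)(5−4)(5−1)(5−2) = (−4)·1·4·3 = −48 ≡ 4, so v_2 = 4^{−1} = 10 (mod 13).
  i = 3 (α = 4): (4−9)(4−5)(4−1)(4−2) = (−5)·(−1)·3·2 = 30 ≡ 4, so v_3 = 4^{−1} = 10 (mod 13).
  i = 4 (α = 1): (1−9)(1−5)(1−4)(1−2) = (−8)·(−4)·(−3)·(−1) = 96 ≡ 5, so v_4 = 5^{−1} = 8 (mod 13).
  i = 5 (α = 2): (2−9)(2−5)(2−4)(2−1) = (−7)·(−3)·(−2)·1 = −42 ≡ 10, so v_5 = 10^{−1} = 4 (mod 13).
  v = [7, 10, 10, 8, 4].
Step 2: syndromes of r = [0, 12, 11, 11, 8] (all sums mod 13).
  S_0 = Σ v_i r_i = 7·0 + 10·12 + 10·11 + 8·11 + 4·8 = 350 ≡ 12.
  S_1 = Σ v_i α_i r_i = 7·9·0 + 10·5·12 + 10·4·11 + 8·1·11 + 4·2·8 = 1192 ≡ 9.
  α_i^2 mod 13 = [3, 12, 3, 1, 4].
  S_2 = Σ v_i α_i^2 r_i = 7·3·0 + 10·12·12 + 10·3·11 + 8·1·11 + 4·4·8 = 1986 ≡ 10.
  S = (12, 9, 10) ≠ 0, so r is not a codeword (an error is present).
Step 3: locate the error. For a single error e at position i, S_ℓ = v_i·e·α_i^ℓ, so α_err = S_1/S_0.
  S_0^{−1} = 12^{−1} = 12 (mod 13), so α_err = 9·12 = 108 ≡ 4 = α_3. Error position i = 3.
  Consistency check: S_2/S_1 = 10·3 = 30 ≡ 4 = α_err ✓ (single-error assumption holds).
Step 4: error magnitude e = S_0/v_3 = S_0·∏_{j≠3}(α_3 − α_j) = 12·4 = 48 ≡ 9 (mod 13).
Step 5: correct position 3: c_3 = r_3 − e = 11 − 9 ≡ 2 (mod 13). Hence c = [0, 12, 2, 11, 8].
  Check: interpolating c through the α_i gives m(x) = 1 + 10·x (degree < 2) with m(α_i) = c_i for every i, so c is indeed a codeword.


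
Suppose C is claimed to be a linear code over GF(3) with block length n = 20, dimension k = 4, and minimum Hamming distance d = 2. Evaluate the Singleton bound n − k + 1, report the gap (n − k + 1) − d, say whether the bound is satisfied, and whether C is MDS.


Singleton RHS = n − k + 1 = 17, slack = 15, bound satisfied, not MDS.

Singleton bound: d ≤ n − k + 1.
Here n = 20, k = 4, so n − k + 1 = 17.
Given d = 2, check d ≤ 17: YES.
Slack = (n − k + 1) − d = 15.
The code is NOT MDS (slack = 15 > 0).
Description: the claimed parameters are [20, 4, 2]_3; such a code would be non-MDS.


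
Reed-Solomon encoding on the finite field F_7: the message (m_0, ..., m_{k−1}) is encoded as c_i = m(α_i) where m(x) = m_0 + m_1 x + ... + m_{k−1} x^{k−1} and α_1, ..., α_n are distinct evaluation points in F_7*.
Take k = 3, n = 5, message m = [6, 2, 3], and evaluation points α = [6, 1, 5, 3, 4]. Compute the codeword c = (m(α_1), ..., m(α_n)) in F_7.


c = [0, 4, 0, 4, 6]

Message polynomial: m(x) = 6 + 2·x + 3·x^2 (mod 7).
For each evaluation point α_i, compute m(α_i) mod 7:
  α_1 = 6: Horner steps 3 → 6 → 0, so m(6) = 0.
  α_2 = 1: Horner steps 3 → 5 → 4, so m(1) = 4.
  α_3 = 5: Horner steps 3 → 3 → 0, so m(5) = 0.
  α_4 = 3: Horner steps 3 → 4 → 4, so m(3) = 4.
  α_5 = 4: Horner steps 3 → 0 → 6, so m(4) = 6.
Codeword c = [0, 4, 0, 4, 6] ∈ F_7^5.


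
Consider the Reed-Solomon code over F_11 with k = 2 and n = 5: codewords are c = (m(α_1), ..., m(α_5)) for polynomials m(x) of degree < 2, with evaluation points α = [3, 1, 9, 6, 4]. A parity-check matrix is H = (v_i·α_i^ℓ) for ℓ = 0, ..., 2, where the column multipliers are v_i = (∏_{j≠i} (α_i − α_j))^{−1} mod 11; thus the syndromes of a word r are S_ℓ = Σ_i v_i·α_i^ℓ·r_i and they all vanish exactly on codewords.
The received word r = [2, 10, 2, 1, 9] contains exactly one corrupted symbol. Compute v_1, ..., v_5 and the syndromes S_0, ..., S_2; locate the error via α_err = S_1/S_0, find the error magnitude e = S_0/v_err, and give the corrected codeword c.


S = (7, 8, 6), error at position 3, error magnitude e = 2, c = [2, 10, 0, 1, 9].

Step 1: column multipliers v_i = (∏_{j≠i}(α_i − α_j))^{−1} mod 11.
  i = 1 (α = 3): (3−1)(3−9)(3−6)(3−4) = 2·(−6)·(−3)·(−1) = −36 ≡ 8, so v_1 = 8^{−1} = 7 (mod 11).
  i = 2 (α = 1): (1−3)(1−9)(1−6)(1−4) = (−2)·(−8)·(−5)·(−3) = 240 ≡ 9, so v_2 = 9^{−1} = 5 (mod 11).
  i = 3 (α = 9): (9−3)(9−1)(9−6)(9−4) = 6·8·3·5 = 720 ≡ 5, so v_3 = 5^{−1} = 9 (mod 11).
  i = 4 (α = 6): (6−3)(6−1)(6−9)(6−4) = 3·5·(−3)·2 = −90 ≡ 9, so v_4 = 9^{−1} = 5 (mod 11).
  i = 5 (α = 4): (4−3)(4−1)(4−9)(4−6) = 1·3·(−5)·(−2) = 30 ≡ 8, so v_5 = 8^{−1} = 7 (mod 11).
  v = [7, 5, 9, 5, 7].
Step 2: syndromes of r = [2, 10, 2, 1, 9] (all sums mod 11).
  S_0 = Σ v_i r_i = 7·2 + 5·10 + 9·2 + 5·1 + 7·9 = 150 ≡ 7.
  S_1 = Σ v_i α_i r_i = 7·3·2 + 5·1·10 + 9·9·2 + 5·6·1 + 7·4·9 = 536 ≡ 8.
  α_i^2 mod 11 = [9, 1, 4, 3, 5].
  S_2 = Σ v_i α_i^2 r_i = 7·9·2 + 5·1·10 + 9·4·2 + 5·3·1 + 7·5·9 = 578 ≡ 6.
  S = (7, 8, 6) ≠ 0, so r is not a codeword (an error is present).
Step 3: locate the error. For a single error e at position i, S_ℓ = v_i·e·α_i^ℓ, so α_err = S_1/S_0.
  S_0^{−1} = 7^{−1} = 8 (mod 11), so α_err = 8·8 = 64 ≡ 9 = α_3. Error position i = 3.
  Consistency check: S_2/S_1 = 6·7 = 42 ≡ 9 = α_err ✓ (single-error assumption holds).
Step 4: error magnitude e = S_0/v_3 = S_0·∏_{j≠3}(α_3 − α_j) = 7·5 = 35 ≡ 2 (mod 11).
Step 5: correct position 3: c_3 = r_3 − e = 2 − 2 ≡ 0 (mod 11). Hence c = [2, 10, 0, 1, 9].
  Check: interpolating c through the α_i gives m(x) = 3 + 7·x (degree < 2) with m(α_i) = c_i for every i, so c is indeed a codeword.


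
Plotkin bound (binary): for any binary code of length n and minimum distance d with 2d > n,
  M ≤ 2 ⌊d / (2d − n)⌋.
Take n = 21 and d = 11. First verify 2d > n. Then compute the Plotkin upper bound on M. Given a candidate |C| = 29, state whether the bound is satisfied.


Plotkin bound M ≤ 22; given |C| = 29 > bound (violated).

Check applicability: 2d = 22, n = 21.
2d − n = 1 > 0, so Plotkin applies.
Compute d/(2d−n) = 11/1 ≈ 11.0000.
⌊d/(2d−n)⌋ = 11.
Plotkin bound: M ≤ 2·11 = 22.
Given |C| = 29, check: VIOLATED.
This |C| is above the Plotkin bound, so no binary code with n = 21, d = 11 and 29 codewords exists.


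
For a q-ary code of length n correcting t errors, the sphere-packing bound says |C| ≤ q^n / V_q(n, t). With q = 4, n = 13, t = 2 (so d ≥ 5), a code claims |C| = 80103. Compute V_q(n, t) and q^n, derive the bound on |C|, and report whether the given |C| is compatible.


V_q(n, t) = 742, q^n = 67108864, Hamming bound = 90443, |C| = 80103 ≤ bound (satisfied).

Step 1: Compute V_q(n, t) = Σ_{j=0}^2 C(n, j) (q−1)^j.
  j = 0: C(13,0)·(3)^0 = 1·1 = 1.
  j = 1: C(13,1)·(3)^1 = 13·3 = 39.
  j = 2: C(13,2)·(3)^2 = 78·9 = 702.
  V_q(n, t) = 1 + 39 + 702 = 742.
Step 2: q^n = 4^13 = 67108864.
Step 3: Hamming bound ⌊q^n / V_q(n,t)⌋ = ⌊67108864/742⌋ = 90443.
Step 4: Compare |C| = 80103 to 90443: satisfied.
The claimed |C| lies below the Hamming bound.


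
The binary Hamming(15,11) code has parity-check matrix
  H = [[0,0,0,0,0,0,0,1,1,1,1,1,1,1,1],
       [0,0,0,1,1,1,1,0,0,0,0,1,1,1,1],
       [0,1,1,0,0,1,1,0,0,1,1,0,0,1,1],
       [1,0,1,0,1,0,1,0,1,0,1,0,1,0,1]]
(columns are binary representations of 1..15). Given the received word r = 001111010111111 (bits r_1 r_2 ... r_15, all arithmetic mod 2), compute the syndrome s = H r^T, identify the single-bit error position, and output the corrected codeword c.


s = (1, 1, 0, 1)^T, error position = 13, corrected codeword c = 001111010111011

Compute s = H r^T mod 2 one row at a time:
  s_1 = 1 + 0 + 1 + 1 + 1 + 1 + 1 + 1 = 7 ≡ 1 (mod 2).
  s_2 = 1 + 1 + 1 + 0 + 1 + 1 + 1 + 1 = 7 ≡ 1 (mod 2).
  s_3 = 0 + 1 + 1 + 0 + 1 + 1 + 1 + 1 = 6 ≡ 0 (mod 2).
  s_4 = 0 + 1 + 1 + 0 + 0 + 1 + 1 + 1 = 5 ≡ 1 (mod 2).
s = (1, 1, 0, 1)^T — this equals column 13 of H (binary 1101), so error is at position 13.
Correct: flip bit 13 of r = 001111010111111 to get c = 001111010111011.


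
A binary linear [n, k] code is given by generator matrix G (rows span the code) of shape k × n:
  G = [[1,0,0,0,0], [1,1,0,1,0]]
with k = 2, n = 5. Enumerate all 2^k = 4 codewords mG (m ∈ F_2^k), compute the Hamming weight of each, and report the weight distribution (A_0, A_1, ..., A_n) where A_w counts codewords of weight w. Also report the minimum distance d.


Weight distribution: A_0 = 1, A_1 = 1, A_2 = 1, A_3 = 1. Minimum distance d = 1.

Enumerate all 2^2 = 4 messages m ∈ F_2^2.
For each, compute codeword c = mG in F_2^5, then tally its weight.
  m = 00 → c = 00000, weight = 0.
  m = 10 → c = 10000, weight = 1.
  m = 01 → c = 11010, weight = 3.
  m = 11 → c = 01010, weight = 2.
Tally weights:
  weight 0: 1 codewords.
  weight 1: 1 codewords.
  weight 2: 1 codewords.
  weight 3: 1 codewords.
Minimum distance d = smallest w > 0 with A_w > 0 = 1.
Sanity: Σ A_w = 4 = 2^2 = 4 ✓.


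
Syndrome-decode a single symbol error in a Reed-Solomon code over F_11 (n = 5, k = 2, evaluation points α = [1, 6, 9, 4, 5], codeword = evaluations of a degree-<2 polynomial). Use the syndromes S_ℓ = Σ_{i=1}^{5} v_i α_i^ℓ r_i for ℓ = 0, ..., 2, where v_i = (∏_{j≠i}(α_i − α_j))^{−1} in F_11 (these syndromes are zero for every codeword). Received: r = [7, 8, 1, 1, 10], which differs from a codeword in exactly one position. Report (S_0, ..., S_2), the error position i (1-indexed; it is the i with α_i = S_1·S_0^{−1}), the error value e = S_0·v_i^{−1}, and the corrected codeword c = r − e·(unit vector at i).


S = (3, 5, 1), error at position 3, error magnitude e = 10, c = [7, 8, 2, 1, 10].

Step 1: column multipliers v_i = (∏_{j≠i}(α_i − α_j))^{−1} mod 11.
  i = 1 (α = 1): (1−6)(1−9)(1−4)(1−5) = (−5)·(−8)·(−3)·(−4) = 480 ≡ 7, so v_1 = 7^{−1} = 8 (mod 11).
  i = 2 (α = 6): (6−1)(6−9)(6−4)(6−5) = 5·(−3)·2·1 = −30 ≡ 3, so v_2 = 3^{−1} = 4 (mod 11).
  i = 3 (α = 9): (9−1)(9−6)(9−4)(9−5) = 8·3·5·4 = 480 ≡ 7, so v_3 = 7^{−1} = 8 (mod 11).
  i = 4 (α = 4): (4−1)(4−6)(4−9)(4−5) = 3·(−2)·(−5)·(−1) = −30 ≡ 3, so v_4 = 3^{−1} = 4 (mod 11).
  i = 5 (α = 5): (5−1)(5−6)(5−9)(5−4) = 4·(−1)·(−4)·1 = 16 ≡ 5, so v_5 = 5^{−1} = 9 (mod 11).
  v = [8, 4, 8, 4, 9].
Step 2: syndromes of r = [7, 8, 1, 1, 10] (all sums mod 11).
  S_0 = Σ v_i r_i = 8·7 + 4·8 + 8·1 + 4·1 + 9·10 = 190 ≡ 3.
  S_1 = Σ v_i α_i r_i = 8·1·7 + 4·6·8 + 8·9·1 + 4·4·1 + 9·5·10 = 786 ≡ 5.
  α_i^2 mod 11 = [1, 3, 4, 5, 3].
  S_2 = Σ v_i α_i^2 r_i = 8·1·7 + 4·3·8 + 8·4·1 + 4·5·1 + 9·3·10 = 474 ≡ 1.
  S = (3, 5, 1) ≠ 0, so r is not a codeword (an error is present).
Step 3: locate the error. For a single error e at position i, S_ℓ = v_i·e·α_i^ℓ, so α_err = S_1/S_0.
  S_0^{−1} = 3^{−1} = 4 (mod 11), so α_err = 5·4 = 20 ≡ 9 = α_3. Error position i = 3.
  Consistency check: S_2/S_1 = 1·9 = 9 ≡ 9 = α_err ✓ (single-error assumption holds).
Step 4: error magnitude e = S_0/v_3 = S_0·∏_{j≠3}(α_3 − α_j) = 3·7 = 21 ≡ 10 (mod 11).
Step 5: correct position 3: c_3 = r_3 − e = 1 − 10 ≡ 2 (mod 11). Hence c = [7, 8, 2, 1, 10].
  Check: interpolating c through the α_i gives m(x) = 9 + 9·x (degree < 2) with m(α_i) = c_i for every i, so c is indeed a codeword.


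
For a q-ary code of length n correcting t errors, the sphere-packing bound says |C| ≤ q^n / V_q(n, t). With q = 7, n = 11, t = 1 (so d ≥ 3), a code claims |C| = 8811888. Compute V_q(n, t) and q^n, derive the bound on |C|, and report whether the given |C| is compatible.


V_q(n, t) = 67, q^n = 1977326743, Hamming bound = 29512339, |C| = 8811888 ≤ bound (satisfied).

Step 1: Compute V_q(n, t) = Σ_{j=0}^1 C(n, j) (q−1)^j.
  j = 0: C(11,0)·(6)^0 = 1·1 = 1.
  j = 1: C(11,1)·(6)^1 = 11·6 = 66.
  V_q(n, t) = 1 + 66 = 67.
Step 2: q^n = 7^11 = 1977326743.
Step 3: Hamming bound ⌊q^n / V_q(n,t)⌋ = ⌊1977326743/67⌋ = 29512339.
Step 4: Compare |C| = 8811888 to 29512339: satisfied.
The claimed |C| lies below the Hamming bound.


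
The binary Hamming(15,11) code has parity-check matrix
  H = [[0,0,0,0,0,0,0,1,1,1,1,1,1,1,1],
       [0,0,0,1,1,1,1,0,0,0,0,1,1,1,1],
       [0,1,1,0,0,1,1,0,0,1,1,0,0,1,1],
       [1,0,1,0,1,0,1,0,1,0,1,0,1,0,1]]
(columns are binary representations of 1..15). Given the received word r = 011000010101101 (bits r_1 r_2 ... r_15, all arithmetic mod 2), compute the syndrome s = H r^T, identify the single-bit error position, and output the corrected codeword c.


s = (1, 1, 0, 1)^T, error position = 13, corrected codeword c = 011000010101001

Compute s = H r^T mod 2 one row at a time:
  s_1 = 1 + 0 + 1 + 0 + 1 + 1 + 0 + 1 = 5 ≡ 1 (mod 2).
  s_2 = 0 + 0 + 0 + 0 + 1 + 1 + 0 + 1 = 3 ≡ 1 (mod 2).
  s_3 = 1 + 1 + 0 + 0 + 1 + 0 + 0 + 1 = 4 ≡ 0 (mod 2).
  s_4 = 0 + 1 + 0 + 0 + 0 + 0 + 1 + 1 = 3 ≡ 1 (mod 2).
s = (1, 1, 0, 1)^T — this equals column 13 of H (binary 1101), so error is at position 13.
Correct: flip bit 13 of r = 011000010101101 to get c = 011000010101001.


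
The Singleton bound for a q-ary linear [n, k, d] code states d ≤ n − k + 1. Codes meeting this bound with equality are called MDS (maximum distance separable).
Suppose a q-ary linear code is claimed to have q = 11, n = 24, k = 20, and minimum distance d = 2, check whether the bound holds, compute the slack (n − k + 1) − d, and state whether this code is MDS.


Singleton RHS = n − k + 1 = 5, slack = 3, bound satisfied, not MDS.

Singleton bound: d ≤ n − k + 1.
Here n = 24, k = 20, so n − k + 1 = 5.
Given d = 2, check d ≤ 5: YES.
Slack = (n − k + 1) − d = 3.
The code is NOT MDS (slack = 3 > 0).
Description: the claimed parameters are [24, 20, 2]_11; such a code would be non-MDS.


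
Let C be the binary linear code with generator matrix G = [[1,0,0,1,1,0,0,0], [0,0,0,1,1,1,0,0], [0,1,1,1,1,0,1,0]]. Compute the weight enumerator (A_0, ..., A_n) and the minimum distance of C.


Weight distribution: A_0 = 1, A_2 = 1, A_3 = 2, A_4 = 2, A_5 = 1, A_7 = 1. Minimum distance d = 2.

Enumerate all 2^3 = 8 messages m ∈ F_2^3.
For each, compute codeword c = mG in F_2^8, then tally its weight.
  m = 000 → c = 00000000, weight = 0.
  m = 100 → c = 10011000, weight = 3.
  m = 010 → c = 00011100, weight = 3.
  m = 110 → c = 10000100, weight = 2.
  m = 001 → c = 01111010, weight = 5.
  m = 101 → c = 11100010, weight = 4.
  m = 011 → c = 01100110, weight = 4.
  m = 111 → c = 11111110, weight = 7.
Tally weights:
  weight 0: 1 codewords.
  weight 2: 1 codewords.
  weight 3: 2 codewords.
  weight 4: 2 codewords.
  weight 5: 1 codewords.
  weight 7: 1 codewords.
Minimum distance d = smallest w > 0 with A_w > 0 = 2.
Sanity: Σ A_w = 8 = 2^3 = 8 ✓.


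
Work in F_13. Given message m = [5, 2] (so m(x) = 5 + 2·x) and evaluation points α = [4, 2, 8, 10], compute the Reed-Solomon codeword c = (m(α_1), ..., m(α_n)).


c = [0, 9, 8, 12]

Message polynomial: m(x) = 5 + 2·x (mod 13).
For each evaluation point α_i, compute m(α_i) mod 13:
  α_1 = 4: Horner steps 2 → 0, so m(4) = 0.
  α_2 = 2: Horner steps 2 → 9, so m(2) = 9.
  α_3 = 8: Horner steps 2 → 8, so m(8) = 8.
  α_4 = 10: Horner steps 2 → 12, so m(10) = 12.
Codeword c = [0, 9, 8, 12] ∈ F_13^4.


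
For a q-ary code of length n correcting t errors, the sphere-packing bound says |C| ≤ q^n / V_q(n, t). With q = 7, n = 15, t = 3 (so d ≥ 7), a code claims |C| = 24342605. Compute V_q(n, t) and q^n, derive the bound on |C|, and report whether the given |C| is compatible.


V_q(n, t) = 102151, q^n = 4747561509943, Hamming bound = 46475918, |C| = 24342605 ≤ bound (satisfied).

Step 1: Compute V_q(n, t) = Σ_{j=0}^3 C(n, j) (q−1)^j.
  j = 0: C(15,0)·(6)^0 = 1·1 = 1.
  j = 1: C(15,1)·(6)^1 = 15·6 = 90.
  j = 2: C(15,2)·(6)^2 = 105·36 = 3780.
  j = 3: C(15,3)·(6)^3 = 455·216 = 98280.
  V_q(n, t) = 1 + 90 + 3780 + 98280 = 102151.
Step 2: q^n = 7^15 = 4747561509943.
Step 3: Hamming bound ⌊q^n / V_q(n,t)⌋ = ⌊4747561509943/102151⌋ = 46475918.
Step 4: Compare |C| = 24342605 to 46475918: satisfied.
The claimed |C| lies below the Hamming bound.


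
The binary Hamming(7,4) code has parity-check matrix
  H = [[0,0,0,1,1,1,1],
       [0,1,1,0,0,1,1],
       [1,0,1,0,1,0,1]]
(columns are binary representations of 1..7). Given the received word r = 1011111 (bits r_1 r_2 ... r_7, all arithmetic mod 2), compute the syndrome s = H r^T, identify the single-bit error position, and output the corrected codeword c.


s = (0, 1, 0)^T, error position = 2, corrected codeword c = 1111111

Compute s = H r^T mod 2 one row at a time:
  s_1 = 1 + 1 + 1 + 1 = 4 ≡ 0 (mod 2).
  s_2 = 0 + 1 + 1 + 1 = 3 ≡ 1 (mod 2).
  s_3 = 1 + 1 + 1 + 1 = 4 ≡ 0 (mod 2).
s = (0, 1, 0)^T — this equals column 2 of H (binary 010), so error is at position 2.
Correct: flip bit 2 of r = 1011111 to get c = 1111111.


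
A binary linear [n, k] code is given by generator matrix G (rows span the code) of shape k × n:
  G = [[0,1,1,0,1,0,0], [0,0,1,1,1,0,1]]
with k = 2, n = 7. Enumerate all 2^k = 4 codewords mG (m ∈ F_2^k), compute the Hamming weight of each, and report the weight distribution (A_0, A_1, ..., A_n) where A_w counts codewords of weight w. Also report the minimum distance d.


Weight distribution: A_0 = 1, A_3 = 2, A_4 = 1. Minimum distance d = 3.

Enumerate all 2^2 = 4 messages m ∈ F_2^2.
For each, compute codeword c = mG in F_2^7, then tally its weight.
  m = 00 → c = 0000000, weight = 0.
  m = 10 → c = 0110100, weight = 3.
  m = 01 → c = 0011101, weight = 4.
  m = 11 → c = 0101001, weight = 3.
Tally weights:
  weight 0: 1 codewords.
  weight 3: 2 codewords.
  weight 4: 1 codewords.
Minimum distance d = smallest w > 0 with A_w > 0 = 3.
Sanity: Σ A_w = 4 = 2^2 = 4 ✓.


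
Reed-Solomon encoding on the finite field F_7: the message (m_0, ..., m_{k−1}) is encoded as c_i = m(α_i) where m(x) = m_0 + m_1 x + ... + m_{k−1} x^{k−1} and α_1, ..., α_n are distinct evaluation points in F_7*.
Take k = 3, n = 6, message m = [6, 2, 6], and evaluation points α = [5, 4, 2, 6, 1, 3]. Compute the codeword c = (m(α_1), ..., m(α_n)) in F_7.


c = [5, 5, 6, 3, 0, 3]

Message polynomial: m(x) = 6 + 2·x + 6·x^2 (mod 7).
For each evaluation point α_i, compute m(α_i) mod 7:
  α_1 = 5: Horner steps 6 → 4 → 5, so m(5) = 5.
  α_2 = 4: Horner steps 6 → 5 → 5, so m(4) = 5.
  α_3 = 2: Horner steps 6 → 0 → 6, so m(2) = 6.
  α_4 = 6: Horner steps 6 → 3 → 3, so m(6) = 3.
  α_5 = 1: Horner steps 6 → 1 → 0, so m(1) = 0.
  α_6 = 3: Horner steps 6 → 6 → 3, so m(3) = 3.
Codeword c = [5, 5, 6, 3, 0, 3] ∈ F_7^6.


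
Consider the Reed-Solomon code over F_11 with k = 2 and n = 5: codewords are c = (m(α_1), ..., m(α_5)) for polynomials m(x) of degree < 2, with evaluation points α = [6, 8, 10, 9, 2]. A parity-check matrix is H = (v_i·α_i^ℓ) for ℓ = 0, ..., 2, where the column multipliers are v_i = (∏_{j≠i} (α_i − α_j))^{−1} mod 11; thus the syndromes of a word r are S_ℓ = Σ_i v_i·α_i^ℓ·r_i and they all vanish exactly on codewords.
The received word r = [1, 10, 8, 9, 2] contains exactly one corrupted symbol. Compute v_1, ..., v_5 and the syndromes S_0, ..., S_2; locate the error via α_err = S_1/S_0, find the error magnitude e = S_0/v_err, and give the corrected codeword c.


S = (4, 8, 5), error at position 5, error magnitude e = 8, c = [1, 10, 8, 9, 5].

Step 1: column multipliers v_i = (∏_{j≠i}(α_i − α_j))^{−1} mod 11.
  i = 1 (α = 6): (6−8)(6−10)(6−9)(6−2) = (−2)·(−4)·(−3)·4 = −96 ≡ 3, so v_1 = 3^{−1} = 4 (mod 11).
  i = 2 (α = 8): (8−6)(8−10)(8−9)(8−2) = 2·(−2)·(−1)·6 = 24 ≡ 2, so v_2 = 2^{−1} = 6 (mod 11).
  i = 3 (α = 10): (10−6)(10−8)(10−9)(10−2) = 4·2·1·8 = 64 ≡ 9, so v_3 = 9^{−1} = 5 (mod 11).
  i = 4 (α = 9): (9−6)(9−8)(9−10)(9−2) = 3·1·(−1)·7 = −21 ≡ 1, so v_4 = 1^{−1} = 1 (mod 11).
  i = 5 (α = 2): (2−6)(2−8)(2−10)(2−9) = (−4)·(−6)·(−8)·(−7) = 1344 ≡ 2, so v_5 = 2^{−1} = 6 (mod 11).
  v = [4, 6, 5, 1, 6].
Step 2: syndromes of r = [1, 10, 8, 9, 2] (all sums mod 11).
  S_0 = Σ v_i r_i = 4·1 + 6·10 + 5·8 + 1·9 + 6·2 = 125 ≡ 4.
  S_1 = Σ v_i α_i r_i = 4·6·1 + 6·8·10 + 5·10·8 + 1·9·9 + 6·2·2 = 1009 ≡ 8.
  α_i^2 mod 11 = [3, 9, 1, 4, 4].
  S_2 = Σ v_i α_i^2 r_i = 4·3·1 + 6·9·10 + 5·1·8 + 1·4·9 + 6·4·2 = 676 ≡ 5.
  S = (4, 8, 5) ≠ 0, so r is not a codeword (an error is present).
Step 3: locate the error. For a single error e at position i, S_ℓ = v_i·e·α_i^ℓ, so α_err = S_1/S_0.
  S_0^{−1} = 4^{−1} = 3 (mod 11), so α_err = 8·3 = 24 ≡ 2 = α_5. Error position i = 5.
  Consistency check: S_2/S_1 = 5·7 = 35 ≡ 2 = α_err ✓ (single-error assumption holds).
Step 4: error magnitude e = S_0/v_5 = S_0·∏_{j≠5}(α_5 − α_j) = 4·2 = 8 ≡ 8 (mod 11).
Step 5: correct position 5: c_5 = r_5 − e = 2 − 8 ≡ 5 (mod 11). Hence c = [1, 10, 8, 9, 5].
  Check: interpolating c through the α_i gives m(x) = 7 + 10·x (degree < 2) with m(α_i) = c_i for every i, so c is indeed a codeword.


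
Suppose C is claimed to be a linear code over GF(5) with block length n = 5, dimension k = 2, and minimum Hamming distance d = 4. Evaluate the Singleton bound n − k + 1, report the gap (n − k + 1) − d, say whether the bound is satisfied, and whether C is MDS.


Singleton RHS = n − k + 1 = 4, slack = 0, bound satisfied, MDS.

Singleton bound: d ≤ n − k + 1.
Here n = 5, k = 2, so n − k + 1 = 4.
Given d = 4, check d ≤ 4: YES.
Slack = (n − k + 1) − d = 0.
The code is MDS (slack = 0).
Description: the claimed parameters are [5, 2, 4]_5; such a code would be MDS (meets Singleton bound).


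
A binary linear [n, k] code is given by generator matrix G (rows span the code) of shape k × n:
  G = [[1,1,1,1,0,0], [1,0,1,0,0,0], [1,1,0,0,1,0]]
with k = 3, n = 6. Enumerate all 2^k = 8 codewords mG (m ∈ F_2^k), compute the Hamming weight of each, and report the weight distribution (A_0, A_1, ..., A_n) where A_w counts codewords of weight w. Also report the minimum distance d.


Weight distribution: A_0 = 1, A_2 = 2, A_3 = 4, A_4 = 1. Minimum distance d = 2.

Enumerate all 2^3 = 8 messages m ∈ F_2^3.
For each, compute codeword c = mG in F_2^6, then tally its weight.
  m = 000 → c = 000000, weight = 0.
  m = 100 → c = 111100, weight = 4.
  m = 010 → c = 101000, weight = 2.
  m = 110 → c = 010100, weight = 2.
  m = 001 → c = 110010, weight = 3.
  m = 101 → c = 001110, weight = 3.
  m = 011 → c = 011010, weight = 3.
  m = 111 → c = 100110, weight = 3.
Tally weights:
  weight 0: 1 codewords.
  weight 2: 2 codewords.
  weight 3: 4 codewords.
  weight 4: 1 codewords.
Minimum distance d = smallest w > 0 with A_w > 0 = 2.
Sanity: Σ A_w = 8 = 2^3 = 8 ✓.


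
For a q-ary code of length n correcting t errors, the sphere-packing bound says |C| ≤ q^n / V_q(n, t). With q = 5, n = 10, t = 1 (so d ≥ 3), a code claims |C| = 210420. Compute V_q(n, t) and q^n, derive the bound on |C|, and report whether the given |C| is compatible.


V_q(n, t) = 41, q^n = 9765625, Hamming bound = 238185, |C| = 210420 ≤ bound (satisfied).

Step 1: Compute V_q(n, t) = Σ_{j=0}^1 C(n, j) (q−1)^j.
  j = 0: C(10,0)·(4)^0 = 1·1 = 1.
  j = 1: C(10,1)·(4)^1 = 10·4 = 40.
  V_q(n, t) = 1 + 40 = 41.
Step 2: q^n = 5^10 = 9765625.
Step 3: Hamming bound ⌊q^n / V_q(n,t)⌋ = ⌊9765625/41⌋ = 238185.
Step 4: Compare |C| = 210420 to 238185: satisfied.
The claimed |C| lies below the Hamming bound.


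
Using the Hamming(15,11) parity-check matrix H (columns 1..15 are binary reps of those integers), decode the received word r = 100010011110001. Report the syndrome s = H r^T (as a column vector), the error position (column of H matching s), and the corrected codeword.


s = (1, 0, 1, 1)^T, error position = 11, corrected codeword c = 100010011100001

Compute s = H r^T mod 2 one row at a time:
  s_1 = 1 + 1 + 1 + 1 + 0 + 0 + 0 + 1 = 5 ≡ 1 (mod 2).
  s_2 = 0 + 1 + 0 + 0 + 0 + 0 + 0 + 1 = 2 ≡ 0 (mod 2).
  s_3 = 0 + 0 + 0 + 0 + 1 + 1 + 0 + 1 = 3 ≡ 1 (mod 2).
  s_4 = 1 + 0 + 1 + 0 + 1 + 1 + 0 + 1 = 5 ≡ 1 (mod 2).
s = (1, 0, 1, 1)^T — this equals column 11 of H (binary 1011), so error is at position 11.
Correct: flip bit 11 of r = 100010011110001 to get c = 100010011100001.


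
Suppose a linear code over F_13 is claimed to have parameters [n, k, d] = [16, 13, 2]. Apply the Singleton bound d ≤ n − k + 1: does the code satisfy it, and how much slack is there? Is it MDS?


Singleton RHS = n − k + 1 = 4, slack = 2, bound satisfied, not MDS.

Singleton bound: d ≤ n − k + 1.
Here n = 16, k = 13, so n − k + 1 = 4.
Given d = 2, check d ≤ 4: YES.
Slack = (n − k + 1) − d = 2.
The code is NOT MDS (slack = 2 > 0).
Description: the claimed parameters are [16, 13, 2]_13; such a code would be non-MDS.


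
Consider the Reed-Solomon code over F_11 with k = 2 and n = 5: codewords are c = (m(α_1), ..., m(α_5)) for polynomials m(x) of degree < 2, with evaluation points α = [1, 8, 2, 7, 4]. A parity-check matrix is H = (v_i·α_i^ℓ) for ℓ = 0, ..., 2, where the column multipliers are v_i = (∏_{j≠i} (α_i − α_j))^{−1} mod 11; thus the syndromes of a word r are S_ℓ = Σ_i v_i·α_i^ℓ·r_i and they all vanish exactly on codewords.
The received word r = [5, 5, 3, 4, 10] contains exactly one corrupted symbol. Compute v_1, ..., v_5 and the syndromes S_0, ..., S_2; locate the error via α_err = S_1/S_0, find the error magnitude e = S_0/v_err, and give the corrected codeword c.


S = (1, 8, 9), error at position 2, error magnitude e = 3, c = [5, 2, 3, 4, 10].

Step 1: column multipliers v_i = (∏_{j≠i}(α_i − α_j))^{−1} mod 11.
  i = 1 (α = 1): (1−8)(1−2)(1−7)(1−4) = (−7)·(−1)·(−6)·(−3) = 126 ≡ 5, so v_1 = 5^{−1} = 9 (mod 11).
  i = 2 (α = 8): (8−1)(8−2)(8−7)(8−4) = 7·6·1·4 = 168 ≡ 3, so v_2 = 3^{−1} = 4 (mod 11).
  i = 3 (α = 2): (2−1)(2−8)(2−7)(2−4) = 1·(−6)·(−5)·(−2) = −60 ≡ 6, so v_3 = 6^{−1} = 2 (mod 11).
  i = 4 (α = 7): (7−1)(7−8)(7−2)(7−4) = 6·(−1)·5·3 = −90 ≡ 9, so v_4 = 9^{−1} = 5 (mod 11).
  i = 5 (α = 4): (4−1)(4−8)(4−2)(4−7) = 3·(−4)·2·(−3) = 72 ≡ 6, so v_5 = 6^{−1} = 2 (mod 11).
  v = [9, 4, 2, 5, 2].
Step 2: syndromes of r = [5, 5, 3, 4, 10] (all sums mod 11).
  S_0 = Σ v_i r_i = 9·5 + 4·5 + 2·3 + 5·4 + 2·10 = 111 ≡ 1.
  S_1 = Σ v_i α_i r_i = 9·1·5 + 4·8·5 + 2·2·3 + 5·7·4 + 2·4·10 = 437 ≡ 8.
  α_i^2 mod 11 = [1, 9, 4, 5, 5].
  S_2 = Σ v_i α_i^2 r_i = 9·1·5 + 4·9·5 + 2·4·3 + 5·5·4 + 2·5·10 = 449 ≡ 9.
  S = (1, 8, 9) ≠ 0, so r is not a codeword (an error is present).
Step 3: locate the error. For a single error e at position i, S_ℓ = v_i·e·α_i^ℓ, so α_err = S_1/S_0.
  S_0^{−1} = 1^{−1} = 1 (mod 11), so α_err = 8·1 = 8 ≡ 8 = α_2. Error position i = 2.
  Consistency check: S_2/S_1 = 9·7 = 63 ≡ 8 = α_err ✓ (single-error assumption holds).
Step 4: error magnitude e = S_0/v_2 = S_0·∏_{j≠2}(α_2 − α_j) = 1·3 = 3 ≡ 3 (mod 11).
Step 5: correct position 2: c_2 = r_2 − e = 5 − 3 ≡ 2 (mod 11). Hence c = [5, 2, 3, 4, 10].
  Check: interpolating c through the α_i gives m(x) = 7 + 9·x (degree < 2) with m(α_i) = c_i for every i, so c is indeed a codeword.


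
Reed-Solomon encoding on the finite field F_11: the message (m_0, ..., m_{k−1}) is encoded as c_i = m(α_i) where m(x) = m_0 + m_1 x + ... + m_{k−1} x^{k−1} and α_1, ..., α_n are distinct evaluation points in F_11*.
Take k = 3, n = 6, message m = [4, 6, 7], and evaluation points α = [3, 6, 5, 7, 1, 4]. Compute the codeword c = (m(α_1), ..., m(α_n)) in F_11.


c = [8, 6, 0, 4, 6, 8]

Message polynomial: m(x) = 4 + 6·x + 7·x^2 (mod 11).
For each evaluation point α_i, compute m(α_i) mod 11:
  α_1 = 3: Horner steps 7 → 5 → 8, so m(3) = 8.
  α_2 = 6: Horner steps 7 → 4 → 6, so m(6) = 6.
  α_3 = 5: Horner steps 7 → 8 → 0, so m(5) = 0.
  α_4 = 7: Horner steps 7 → 0 → 4, so m(7) = 4.
  α_5 = 1: Horner steps 7 → 2 → 6, so m(1) = 6.
  α_6 = 4: Horner steps 7 → 1 → 8, so m(4) = 8.
Codeword c = [8, 6, 0, 4, 6, 8] ∈ F_11^6.


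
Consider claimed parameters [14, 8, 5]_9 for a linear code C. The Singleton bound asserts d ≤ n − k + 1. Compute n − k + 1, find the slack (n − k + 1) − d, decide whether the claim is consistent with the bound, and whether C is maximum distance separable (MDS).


Singleton RHS = n − k + 1 = 7, slack = 2, bound satisfied, not MDS.

Singleton bound: d ≤ n − k + 1.
Here n = 14, k = 8, so n − k + 1 = 7.
Given d = 5, check d ≤ 7: YES.
Slack = (n − k + 1) − d = 2.
The code is NOT MDS (slack = 2 > 0).
Description: the claimed parameters are [14, 8, 5]_9; such a code would be non-MDS.


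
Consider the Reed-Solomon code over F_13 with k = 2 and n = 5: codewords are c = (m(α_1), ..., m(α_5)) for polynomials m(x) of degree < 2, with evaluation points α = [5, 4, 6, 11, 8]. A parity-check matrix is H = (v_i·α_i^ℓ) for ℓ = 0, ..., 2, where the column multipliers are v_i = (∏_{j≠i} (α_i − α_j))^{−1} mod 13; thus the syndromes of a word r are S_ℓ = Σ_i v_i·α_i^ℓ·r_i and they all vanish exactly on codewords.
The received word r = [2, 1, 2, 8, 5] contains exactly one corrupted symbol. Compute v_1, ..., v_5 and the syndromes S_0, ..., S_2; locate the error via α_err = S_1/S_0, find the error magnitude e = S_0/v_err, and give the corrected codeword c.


S = (11, 1, 6), error at position 3, error magnitude e = 12, c = [2, 1, 3, 8, 5].

Step 1: column multipliers v_i = (∏_{j≠i}(α_i − α_j))^{−1} mod 13.
  i = 1 (α = 5): (5−4)(5−6)(5−11)(5−8) = 1·(−1)·(−6)·(−3) = −18 ≡ 8, so v_1 = 8^{−1} = 5 (mod 13).
  i = 2 (α = 4): (4−5)(4−6)(4−11)(4−8) = (−1)·(−2)·(−7)·(−4) = 56 ≡ 4, so v_2 = 4^{−1} = 10 (mod 13).
  i = 3 (α = 6): (6−5)(6−4)(6−11)(6−8) = 1·2·(−5)·(−2) = 20 ≡ 7, so v_3 = 7^{−1} = 2 (mod 13).
  i = 4 (α = 11): (11−5)(11−4)(11−6)(11−8) = 6·7·5·3 = 630 ≡ 6, so v_4 = 6^{−1} = 11 (mod 13).
  i = 5 (α = 8): (8−5)(8−4)(8−6)(8−11) = 3·4·2·(−3) = −72 ≡ 6, so v_5 = 6^{−1} = 11 (mod 13).
  v = [5, 10, 2, 11, 11].
Step 2: syndromes of r = [2, 1, 2, 8, 5] (all sums mod 13).
  S_0 = Σ v_i r_i = 5·2 + 10·1 + 2·2 + 11·8 + 11·5 = 167 ≡ 11.
  S_1 = Σ v_i α_i r_i = 5·5·2 + 10·4·1 + 2·6·2 + 11·11·8 + 11·8·5 = 1522 ≡ 1.
  α_i^2 mod 13 = [12, 3, 10, 4, 12].
  S_2 = Σ v_i α_i^2 r_i = 5·12·2 + 10·3·1 + 2·10·2 + 11·4·8 + 11·12·5 = 1202 ≡ 6.
  S = (11, 1, 6) ≠ 0, so r is not a codeword (an error is present).
Step 3: locate the error. For a single error e at position i, S_ℓ = v_i·e·α_i^ℓ, so α_err = S_1/S_0.
  S_0^{−1} = 11^{−1} = 6 (mod 13), so α_err = 1·6 = 6 ≡ 6 = α_3. Error position i = 3.
  Consistency check: S_2/S_1 = 6·1 = 6 ≡ 6 = α_err ✓ (single-error assumption holds).
Step 4: error magnitude e = S_0/v_3 = S_0·∏_{j≠3}(α_3 − α_j) = 11·7 = 77 ≡ 12 (mod 13).
Step 5: correct position 3: c_3 = r_3 − e = 2 − 12 ≡ 3 (mod 13). Hence c = [2, 1, 3, 8, 5].
  Check: interpolating c through the α_i gives m(x) = 10 + 1·x (degree < 2) with m(α_i) = c_i for every i, so c is indeed a codeword.


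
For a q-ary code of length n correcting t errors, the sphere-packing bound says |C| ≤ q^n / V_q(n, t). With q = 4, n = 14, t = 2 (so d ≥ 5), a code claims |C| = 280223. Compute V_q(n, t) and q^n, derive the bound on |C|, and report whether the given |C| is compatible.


V_q(n, t) = 862, q^n = 268435456, Hamming bound = 311410, |C| = 280223 ≤ bound (satisfied).

Step 1: Compute V_q(n, t) = Σ_{j=0}^2 C(n, j) (q−1)^j.
  j = 0: C(14,0)·(3)^0 = 1·1 = 1.
  j = 1: C(14,1)·(3)^1 = 14·3 = 42.
  j = 2: C(14,2)·(3)^2 = 91·9 = 819.
  V_q(n, t) = 1 + 42 + 819 = 862.
Step 2: q^n = 4^14 = 268435456.
Step 3: Hamming bound ⌊q^n / V_q(n,t)⌋ = ⌊268435456/862⌋ = 311410.
Step 4: Compare |C| = 280223 to 311410: satisfied.
The claimed |C| lies below the Hamming bound.


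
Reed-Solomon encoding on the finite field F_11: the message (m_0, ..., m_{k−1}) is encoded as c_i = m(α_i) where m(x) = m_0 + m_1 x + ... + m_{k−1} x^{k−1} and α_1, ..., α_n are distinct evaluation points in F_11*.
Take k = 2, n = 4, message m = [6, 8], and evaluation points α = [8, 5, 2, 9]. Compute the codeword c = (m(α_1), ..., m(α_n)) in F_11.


c = [4, 2, 0, 1]

Message polynomial: m(x) = 6 + 8·x (mod 11).
For each evaluation point α_i, compute m(α_i) mod 11:
  α_1 = 8: Horner steps 8 → 4, so m(8) = 4.
  α_2 = 5: Horner steps 8 → 2, so m(5) = 2.
  α_3 = 2: Horner steps 8 → 0, so m(2) = 0.
  α_4 = 9: Horner steps 8 → 1, so m(9) = 1.
Codeword c = [4, 2, 0, 1] ∈ F_11^4.


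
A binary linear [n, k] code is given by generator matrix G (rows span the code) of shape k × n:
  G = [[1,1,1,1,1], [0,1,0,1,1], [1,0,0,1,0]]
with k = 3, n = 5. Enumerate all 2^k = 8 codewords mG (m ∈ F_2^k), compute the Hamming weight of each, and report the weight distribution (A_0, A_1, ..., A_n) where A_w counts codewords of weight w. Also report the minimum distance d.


Weight distribution: A_0 = 1, A_2 = 3, A_3 = 3, A_5 = 1. Minimum distance d = 2.

Enumerate all 2^3 = 8 messages m ∈ F_2^3.
For each, compute codeword c = mG in F_2^5, then tally its weight.
  m = 000 → c = 00000, weight = 0.
  m = 100 → c = 11111, weight = 5.
  m = 010 → c = 01011, weight = 3.
  m = 110 → c = 10100, weight = 2.
  m = 001 → c = 10010, weight = 2.
  m = 101 → c = 01101, weight = 3.
  m = 011 → c = 11001, weight = 3.
  m = 111 → c = 00110, weight = 2.
Tally weights:
  weight 0: 1 codewords.
  weight 2: 3 codewords.
  weight 3: 3 codewords.
  weight 5: 1 codewords.
Minimum distance d = smallest w > 0 with A_w > 0 = 2.
Sanity: Σ A_w = 8 = 2^3 = 8 ✓.


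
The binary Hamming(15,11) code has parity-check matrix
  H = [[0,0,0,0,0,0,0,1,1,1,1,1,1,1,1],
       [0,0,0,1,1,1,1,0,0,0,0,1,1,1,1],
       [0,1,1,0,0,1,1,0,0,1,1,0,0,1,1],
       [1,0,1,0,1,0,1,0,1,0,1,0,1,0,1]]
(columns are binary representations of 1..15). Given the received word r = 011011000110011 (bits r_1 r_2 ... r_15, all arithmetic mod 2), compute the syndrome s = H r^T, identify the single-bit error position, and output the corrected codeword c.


s = (0, 0, 1, 0)^T, error position = 2, corrected codeword c = 001011000110011

Compute s = H r^T mod 2 one row at a time:
  s_1 = 0 + 0 + 1 + 1 + 0 + 0 + 1 + 1 = 4 ≡ 0 (mod 2).
  s_2 = 0 + 1 + 1 + 0 + 0 + 0 + 1 + 1 = 4 ≡ 0 (mod 2).
  s_3 = 1 + 1 + 1 + 0 + 1 + 1 + 1 + 1 = 7 ≡ 1 (mod 2).
  s_4 = 0 + 1 + 1 + 0 + 0 + 1 + 0 + 1 = 4 ≡ 0 (mod 2).
s = (0, 0, 1, 0)^T — this equals column 2 of H (binary 0010), so error is at position 2.
Correct: flip bit 2 of r = 011011000110011 to get c = 001011000110011.


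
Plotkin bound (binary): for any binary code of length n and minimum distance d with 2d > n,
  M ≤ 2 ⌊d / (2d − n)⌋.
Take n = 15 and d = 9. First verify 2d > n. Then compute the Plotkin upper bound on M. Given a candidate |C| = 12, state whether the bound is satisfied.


Plotkin bound M ≤ 6; given |C| = 12 > bound (violated).

Check applicability: 2d = 18, n = 15.
2d − n = 3 > 0, so Plotkin applies.
Compute d/(2d−n) = 9/3 ≈ 3.0000.
⌊d/(2d−n)⌋ = 3.
Plotkin bound: M ≤ 2·3 = 6.
Given |C| = 12, check: VIOLATED.
This |C| is above the Plotkin bound, so no binary code with n = 15, d = 9 and 12 codewords exists.


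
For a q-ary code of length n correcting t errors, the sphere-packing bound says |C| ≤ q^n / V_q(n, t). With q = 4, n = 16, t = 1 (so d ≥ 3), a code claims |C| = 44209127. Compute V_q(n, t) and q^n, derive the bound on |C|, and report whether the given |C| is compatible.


V_q(n, t) = 49, q^n = 4294967296, Hamming bound = 87652393, |C| = 44209127 ≤ bound (satisfied).

Step 1: Compute V_q(n, t) = Σ_{j=0}^1 C(n, j) (q−1)^j.
  j = 0: C(16,0)·(3)^0 = 1·1 = 1.
  j = 1: C(16,1)·(3)^1 = 16·3 = 48.
  V_q(n, t) = 1 + 48 = 49.
Step 2: q^n = 4^16 = 4294967296.
Step 3: Hamming bound ⌊q^n / V_q(n,t)⌋ = ⌊4294967296/49⌋ = 87652393.
Step 4: Compare |C| = 44209127 to 87652393: satisfied.
The claimed |C| lies below the Hamming bound.


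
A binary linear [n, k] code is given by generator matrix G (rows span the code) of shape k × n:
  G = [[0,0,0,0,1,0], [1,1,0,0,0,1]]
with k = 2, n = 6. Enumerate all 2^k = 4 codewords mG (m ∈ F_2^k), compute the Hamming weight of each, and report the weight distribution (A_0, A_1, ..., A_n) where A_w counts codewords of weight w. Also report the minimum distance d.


Weight distribution: A_0 = 1, A_1 = 1, A_3 = 1, A_4 = 1. Minimum distance d = 1.

Enumerate all 2^2 = 4 messages m ∈ F_2^2.
For each, compute codeword c = mG in F_2^6, then tally its weight.
  m = 00 → c = 000000, weight = 0.
  m = 10 → c = 000010, weight = 1.
  m = 01 → c = 110001, weight = 3.
  m = 11 → c = 110011, weight = 4.
Tally weights:
  weight 0: 1 codewords.
  weight 1: 1 codewords.
  weight 3: 1 codewords.
  weight 4: 1 codewords.
Minimum distance d = smallest w > 0 with A_w > 0 = 1.
Sanity: Σ A_w = 4 = 2^2 = 4 ✓.


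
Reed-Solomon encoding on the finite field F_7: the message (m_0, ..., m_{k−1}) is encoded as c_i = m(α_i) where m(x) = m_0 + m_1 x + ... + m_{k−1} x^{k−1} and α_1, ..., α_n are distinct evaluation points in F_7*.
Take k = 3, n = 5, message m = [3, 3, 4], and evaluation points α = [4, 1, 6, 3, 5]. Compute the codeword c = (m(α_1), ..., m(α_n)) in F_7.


c = [2, 3, 4, 6, 6]

Message polynomial: m(x) = 3 + 3·x + 4·x^2 (mod 7).
For each evaluation point α_i, compute m(α_i) mod 7:
  α_1 = 4: Horner steps 4 → 5 → 2, so m(4) = 2.
  α_2 = 1: Horner steps 4 → 0 → 3, so m(1) = 3.
  α_3 = 6: Horner steps 4 → 6 → 4, so m(6) = 4.
  α_4 = 3: Horner steps 4 → 1 → 6, so m(3) = 6.
  α_5 = 5: Horner steps 4 → 2 → 6, so m(5) = 6.
Codeword c = [2, 3, 4, 6, 6] ∈ F_7^5.


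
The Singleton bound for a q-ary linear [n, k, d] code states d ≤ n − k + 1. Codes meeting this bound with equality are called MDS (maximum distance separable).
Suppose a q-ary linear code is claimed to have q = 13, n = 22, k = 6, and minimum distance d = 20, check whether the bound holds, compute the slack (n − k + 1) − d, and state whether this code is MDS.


Singleton RHS = n − k + 1 = 17, slack = -3, bound violated (no such code; not MDS).

Singleton bound: d ≤ n − k + 1.
Here n = 22, k = 6, so n − k + 1 = 17.
Given d = 20, check d ≤ 17: NO.
Slack = (n − k + 1) − d = -3.
The slack is negative: d = 20 exceeds n − k + 1 = 17 by 3, so the Singleton bound is violated and no linear [22, 6, 20]_13 code can exist. In particular it is not MDS (MDS requires d = n − k + 1 exactly).
Description: the claimed parameters are [22, 6, 20]_13; such a code would be impossible (violates the Singleton bound).
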